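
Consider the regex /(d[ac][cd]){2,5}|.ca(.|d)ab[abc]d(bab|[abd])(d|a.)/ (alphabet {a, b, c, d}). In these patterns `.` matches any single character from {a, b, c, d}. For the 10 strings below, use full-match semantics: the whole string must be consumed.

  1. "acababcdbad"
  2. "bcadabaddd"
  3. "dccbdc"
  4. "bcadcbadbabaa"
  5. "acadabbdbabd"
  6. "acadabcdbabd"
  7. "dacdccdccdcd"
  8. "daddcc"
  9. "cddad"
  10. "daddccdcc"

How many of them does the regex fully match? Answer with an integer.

1. "acababcdbad" → match
2. "bcadabaddd" → match
3. "dccbdc" → no match
4 → no match
5. "acadabbdbabd" → match
6. "acadabcdbabd" → match
7. "dacdccdccdcd" → match
8. "daddcc" → match
9. "cddad" → no match
10. "daddccdcc" → match
Total matched: 7

7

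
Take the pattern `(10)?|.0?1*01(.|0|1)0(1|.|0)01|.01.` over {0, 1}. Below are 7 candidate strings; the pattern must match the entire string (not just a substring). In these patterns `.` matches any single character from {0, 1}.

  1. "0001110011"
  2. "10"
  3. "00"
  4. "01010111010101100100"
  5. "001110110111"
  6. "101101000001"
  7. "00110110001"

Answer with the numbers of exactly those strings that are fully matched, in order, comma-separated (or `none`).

1 → no match
2 → match
3 → no match
4 → no match
5 → no match
6 → no match
7 → match

2, 7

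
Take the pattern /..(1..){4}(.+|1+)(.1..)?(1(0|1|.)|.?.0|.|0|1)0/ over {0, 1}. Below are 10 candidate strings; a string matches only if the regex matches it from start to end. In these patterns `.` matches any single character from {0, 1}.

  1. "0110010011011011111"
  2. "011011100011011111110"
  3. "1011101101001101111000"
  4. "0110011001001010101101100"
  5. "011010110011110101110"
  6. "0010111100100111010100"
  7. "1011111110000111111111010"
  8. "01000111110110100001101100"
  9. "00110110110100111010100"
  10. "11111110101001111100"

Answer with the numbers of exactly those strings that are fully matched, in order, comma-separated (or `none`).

1 → no match — must end with "0"
2 → no match
3 → no match
4 → no match
5 → no match
6 → no match
7 → no match
8 → no match
9 → match
10 → no match

9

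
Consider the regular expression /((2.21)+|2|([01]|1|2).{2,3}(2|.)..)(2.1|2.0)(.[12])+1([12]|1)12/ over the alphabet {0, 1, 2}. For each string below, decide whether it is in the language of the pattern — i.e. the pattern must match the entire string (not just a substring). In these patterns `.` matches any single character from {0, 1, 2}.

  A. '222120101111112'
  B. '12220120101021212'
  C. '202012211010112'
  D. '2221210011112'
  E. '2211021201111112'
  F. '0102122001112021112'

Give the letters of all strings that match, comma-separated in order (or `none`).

A, B, D, E, F

A → match
B → match
C → no match
D → match
E → match
F → match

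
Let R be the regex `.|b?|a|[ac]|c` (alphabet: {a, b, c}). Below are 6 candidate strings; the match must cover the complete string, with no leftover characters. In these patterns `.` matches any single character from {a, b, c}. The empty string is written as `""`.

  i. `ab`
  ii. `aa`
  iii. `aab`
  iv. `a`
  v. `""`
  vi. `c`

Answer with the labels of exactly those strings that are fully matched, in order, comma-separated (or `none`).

i. `ab` → no match
ii. `aa` → no match
iii. `aab` → no match
iv. `a` → match
v. `""` → match
vi. `c` → match

iv, v, vi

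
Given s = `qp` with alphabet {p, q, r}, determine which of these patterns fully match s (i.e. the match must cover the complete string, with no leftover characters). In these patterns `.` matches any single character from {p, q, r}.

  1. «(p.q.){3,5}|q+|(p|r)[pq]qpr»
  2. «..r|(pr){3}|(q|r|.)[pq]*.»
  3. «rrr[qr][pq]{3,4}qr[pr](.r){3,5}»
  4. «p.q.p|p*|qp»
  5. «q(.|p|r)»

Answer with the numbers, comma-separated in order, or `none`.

2, 4, 5

1 → no match
2 → match
3 → no match — must start with `rrr`
4 → match
5 → match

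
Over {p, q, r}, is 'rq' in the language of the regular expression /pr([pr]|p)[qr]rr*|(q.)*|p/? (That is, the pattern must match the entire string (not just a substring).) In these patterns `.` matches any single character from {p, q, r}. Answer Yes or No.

No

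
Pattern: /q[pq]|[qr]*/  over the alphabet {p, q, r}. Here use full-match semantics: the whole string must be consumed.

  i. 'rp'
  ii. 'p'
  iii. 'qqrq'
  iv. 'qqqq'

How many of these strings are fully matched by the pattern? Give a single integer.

2

i → no match
ii → no match
iii → match
iv → match
Total matched: 2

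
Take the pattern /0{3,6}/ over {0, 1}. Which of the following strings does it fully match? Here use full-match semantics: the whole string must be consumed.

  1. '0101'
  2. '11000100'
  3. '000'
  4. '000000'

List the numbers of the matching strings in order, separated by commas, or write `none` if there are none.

1 → no match — must end with '0'
2 → no match — must start with '0'
3 → match
4 → match

3, 4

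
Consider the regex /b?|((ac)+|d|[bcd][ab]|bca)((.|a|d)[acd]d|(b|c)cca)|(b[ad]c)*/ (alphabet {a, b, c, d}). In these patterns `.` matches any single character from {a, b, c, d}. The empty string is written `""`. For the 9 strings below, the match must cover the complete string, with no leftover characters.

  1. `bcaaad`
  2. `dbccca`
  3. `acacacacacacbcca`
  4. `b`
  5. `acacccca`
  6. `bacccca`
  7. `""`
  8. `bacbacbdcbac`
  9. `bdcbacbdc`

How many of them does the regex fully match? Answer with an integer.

1. `bcaaad` → match
2. `dbccca` → match
3 → match
4. `b` → match
5. `acacccca` → match
6. `bacccca` → no match
7. `""` → match
8. `bacbacbdcbac` → match
9. `bdcbacbdc` → match
Total matched: 8

8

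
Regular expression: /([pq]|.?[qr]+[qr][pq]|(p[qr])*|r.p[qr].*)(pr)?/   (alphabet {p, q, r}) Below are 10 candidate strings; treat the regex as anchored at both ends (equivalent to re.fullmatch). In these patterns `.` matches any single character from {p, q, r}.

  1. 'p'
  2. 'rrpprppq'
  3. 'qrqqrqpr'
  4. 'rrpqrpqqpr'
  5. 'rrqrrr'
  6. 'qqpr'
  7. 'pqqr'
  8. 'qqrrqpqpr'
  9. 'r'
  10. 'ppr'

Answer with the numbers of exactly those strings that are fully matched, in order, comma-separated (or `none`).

1 → match
2 → no match
3 → match
4 → match
5 → no match
6 → no match
7 → no match
8 → no match
9 → no match
10 → match

1, 3, 4, 10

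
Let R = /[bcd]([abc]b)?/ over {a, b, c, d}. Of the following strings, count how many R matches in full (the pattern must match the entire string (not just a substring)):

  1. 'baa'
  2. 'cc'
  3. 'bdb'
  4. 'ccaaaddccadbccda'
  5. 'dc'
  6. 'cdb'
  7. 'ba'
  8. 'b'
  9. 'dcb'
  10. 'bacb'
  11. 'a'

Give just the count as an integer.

2

1 → no match
2 → no match
3 → no match
4 → no match
5 → no match
6 → no match
7 → no match
8 → match
9 → match
10 → no match
11 → no match
Total matched: 2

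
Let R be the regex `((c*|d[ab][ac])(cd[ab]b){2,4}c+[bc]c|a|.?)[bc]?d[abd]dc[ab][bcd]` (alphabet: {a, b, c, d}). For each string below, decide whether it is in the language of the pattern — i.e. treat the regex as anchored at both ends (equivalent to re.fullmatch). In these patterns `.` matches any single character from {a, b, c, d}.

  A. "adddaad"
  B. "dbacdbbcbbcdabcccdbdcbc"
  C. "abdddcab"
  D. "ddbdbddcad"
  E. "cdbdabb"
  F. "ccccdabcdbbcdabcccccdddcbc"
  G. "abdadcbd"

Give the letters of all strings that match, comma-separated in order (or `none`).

A → no match
B → no match
C → match
D → no match
E → no match
F → match
G → match

C, F, G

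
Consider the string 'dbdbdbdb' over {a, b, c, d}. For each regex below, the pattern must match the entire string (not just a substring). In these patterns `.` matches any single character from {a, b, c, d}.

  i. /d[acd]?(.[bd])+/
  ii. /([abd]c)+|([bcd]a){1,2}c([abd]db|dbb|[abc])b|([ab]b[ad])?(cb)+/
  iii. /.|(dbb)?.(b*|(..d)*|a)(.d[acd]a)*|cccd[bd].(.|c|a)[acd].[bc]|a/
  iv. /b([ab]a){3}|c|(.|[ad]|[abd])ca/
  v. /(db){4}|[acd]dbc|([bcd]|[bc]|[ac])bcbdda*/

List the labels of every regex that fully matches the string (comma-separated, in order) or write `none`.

i → no match
ii → no match
iii → no match
iv → no match
v → match

v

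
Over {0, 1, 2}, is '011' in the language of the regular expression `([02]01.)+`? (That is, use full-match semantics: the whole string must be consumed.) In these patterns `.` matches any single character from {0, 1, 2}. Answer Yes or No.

No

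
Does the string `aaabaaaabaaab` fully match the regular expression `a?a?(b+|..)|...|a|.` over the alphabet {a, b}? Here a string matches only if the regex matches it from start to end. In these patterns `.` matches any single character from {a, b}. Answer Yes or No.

No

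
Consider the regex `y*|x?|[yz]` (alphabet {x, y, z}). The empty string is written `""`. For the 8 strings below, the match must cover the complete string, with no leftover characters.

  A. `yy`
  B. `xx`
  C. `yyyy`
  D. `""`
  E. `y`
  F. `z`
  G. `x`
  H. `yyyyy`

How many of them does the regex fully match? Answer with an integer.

7

A → match
B → no match
C → match
D → match
E → match
F → match
G → match
H → match
Total matched: 7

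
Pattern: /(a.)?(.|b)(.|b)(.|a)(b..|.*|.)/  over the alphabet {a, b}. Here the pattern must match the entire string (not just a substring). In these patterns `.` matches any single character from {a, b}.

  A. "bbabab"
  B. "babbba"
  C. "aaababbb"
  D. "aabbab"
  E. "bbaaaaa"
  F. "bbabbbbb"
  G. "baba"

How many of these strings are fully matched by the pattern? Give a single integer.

A → match
B → match
C → match
D → match
E → match
F → match
G → match
Total matched: 7

7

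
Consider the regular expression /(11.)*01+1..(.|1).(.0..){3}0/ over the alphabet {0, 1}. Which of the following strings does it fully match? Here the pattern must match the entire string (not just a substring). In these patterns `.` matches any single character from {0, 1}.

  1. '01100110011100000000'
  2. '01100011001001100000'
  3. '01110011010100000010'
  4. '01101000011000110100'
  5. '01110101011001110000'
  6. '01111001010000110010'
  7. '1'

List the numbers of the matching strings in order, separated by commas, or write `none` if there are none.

1, 2, 3, 4, 5, 6

1 → match
2 → match
3 → match
4 → match
5 → match
6 → match
7 → no match — must end with '0'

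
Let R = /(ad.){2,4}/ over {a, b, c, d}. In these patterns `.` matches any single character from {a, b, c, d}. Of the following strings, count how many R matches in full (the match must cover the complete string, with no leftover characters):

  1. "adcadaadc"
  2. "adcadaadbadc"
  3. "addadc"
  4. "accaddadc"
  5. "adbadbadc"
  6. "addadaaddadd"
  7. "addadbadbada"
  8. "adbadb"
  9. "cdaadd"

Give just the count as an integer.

1 → match
2 → match
3 → match
4 → no match — must start with "ad"
5 → match
6 → match
7 → match
8 → match
9 → no match — must start with "ad"
Total matched: 7

7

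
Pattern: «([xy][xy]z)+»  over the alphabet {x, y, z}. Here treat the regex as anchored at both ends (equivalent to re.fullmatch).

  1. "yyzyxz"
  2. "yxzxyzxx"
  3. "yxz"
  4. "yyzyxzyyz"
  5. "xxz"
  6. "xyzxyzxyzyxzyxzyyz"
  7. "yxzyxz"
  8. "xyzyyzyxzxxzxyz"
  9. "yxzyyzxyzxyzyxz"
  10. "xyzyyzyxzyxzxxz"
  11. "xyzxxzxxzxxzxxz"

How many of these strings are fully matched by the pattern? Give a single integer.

1 → match
2 → no match — must end with "z"
3 → match
4 → match
5 → match
6 → match
7 → match
8 → match
9 → match
10 → match
11 → match
Total matched: 10

10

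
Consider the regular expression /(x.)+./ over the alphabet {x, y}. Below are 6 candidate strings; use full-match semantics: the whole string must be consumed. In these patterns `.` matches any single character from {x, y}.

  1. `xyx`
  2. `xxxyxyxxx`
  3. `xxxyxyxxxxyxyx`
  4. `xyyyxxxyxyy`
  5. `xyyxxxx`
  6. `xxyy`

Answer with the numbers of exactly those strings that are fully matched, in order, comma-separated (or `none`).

1 → match
2 → match
3 → no match
4 → no match
5 → no match
6 → no match

1, 2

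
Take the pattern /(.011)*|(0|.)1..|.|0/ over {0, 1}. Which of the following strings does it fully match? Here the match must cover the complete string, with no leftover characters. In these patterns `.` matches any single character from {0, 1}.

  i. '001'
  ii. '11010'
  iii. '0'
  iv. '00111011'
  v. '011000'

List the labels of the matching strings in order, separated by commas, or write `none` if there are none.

i → no match
ii → no match
iii → match
iv → match
v → no match

iii, iv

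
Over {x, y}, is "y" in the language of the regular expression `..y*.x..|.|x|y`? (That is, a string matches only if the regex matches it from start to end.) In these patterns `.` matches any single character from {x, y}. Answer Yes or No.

Yes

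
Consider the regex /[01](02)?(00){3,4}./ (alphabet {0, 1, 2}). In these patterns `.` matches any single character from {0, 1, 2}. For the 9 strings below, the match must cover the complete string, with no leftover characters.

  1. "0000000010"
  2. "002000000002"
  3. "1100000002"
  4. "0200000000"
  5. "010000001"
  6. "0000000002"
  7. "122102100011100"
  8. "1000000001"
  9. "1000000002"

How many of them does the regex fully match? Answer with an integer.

1 → no match
2 → match
3 → no match
4 → no match
5 → no match
6 → match
7 → no match
8 → match
9 → match
Total matched: 4

4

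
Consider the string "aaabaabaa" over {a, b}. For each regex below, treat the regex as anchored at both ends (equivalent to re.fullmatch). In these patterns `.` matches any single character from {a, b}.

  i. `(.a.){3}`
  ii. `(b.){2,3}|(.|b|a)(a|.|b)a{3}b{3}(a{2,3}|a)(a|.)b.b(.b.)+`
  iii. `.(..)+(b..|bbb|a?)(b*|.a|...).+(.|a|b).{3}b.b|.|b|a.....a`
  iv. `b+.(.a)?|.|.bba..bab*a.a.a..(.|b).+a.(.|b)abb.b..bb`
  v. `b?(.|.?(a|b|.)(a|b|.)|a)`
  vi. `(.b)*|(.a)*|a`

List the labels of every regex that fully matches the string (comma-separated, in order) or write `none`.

i → match
ii → no match
iii → no match
iv → no match
v → no match
vi → no match

i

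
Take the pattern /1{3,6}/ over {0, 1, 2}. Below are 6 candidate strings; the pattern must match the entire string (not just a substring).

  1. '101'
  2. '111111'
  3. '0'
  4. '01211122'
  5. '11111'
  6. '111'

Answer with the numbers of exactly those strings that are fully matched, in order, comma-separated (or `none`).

2, 5, 6

1. '101' → no match
2. '111111' → match
3. '0' → no match — must start with '1'
4. '01211122' → no match — must start with '1'
5. '11111' → match
6. '111' → match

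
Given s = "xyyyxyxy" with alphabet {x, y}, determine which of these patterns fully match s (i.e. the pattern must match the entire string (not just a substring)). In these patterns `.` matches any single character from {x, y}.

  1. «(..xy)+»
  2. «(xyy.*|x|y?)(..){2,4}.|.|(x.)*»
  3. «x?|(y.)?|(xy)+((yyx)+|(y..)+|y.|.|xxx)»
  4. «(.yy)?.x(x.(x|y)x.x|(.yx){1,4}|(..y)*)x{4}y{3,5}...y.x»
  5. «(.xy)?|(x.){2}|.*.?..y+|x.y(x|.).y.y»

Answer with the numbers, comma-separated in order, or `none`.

1 → no match
2 → match
3 → match
4 → no match — must end with "x"
5 → match

2, 3, 5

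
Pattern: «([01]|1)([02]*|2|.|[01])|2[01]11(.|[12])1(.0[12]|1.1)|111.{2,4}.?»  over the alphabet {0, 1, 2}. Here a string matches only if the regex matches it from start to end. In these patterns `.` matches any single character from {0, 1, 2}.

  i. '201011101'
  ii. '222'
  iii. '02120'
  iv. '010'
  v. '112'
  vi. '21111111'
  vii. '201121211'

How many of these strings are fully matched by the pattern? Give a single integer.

i → no match
ii → no match
iii → no match
iv → no match
v → no match
vi → no match
vii → no match
Total matched: 0

0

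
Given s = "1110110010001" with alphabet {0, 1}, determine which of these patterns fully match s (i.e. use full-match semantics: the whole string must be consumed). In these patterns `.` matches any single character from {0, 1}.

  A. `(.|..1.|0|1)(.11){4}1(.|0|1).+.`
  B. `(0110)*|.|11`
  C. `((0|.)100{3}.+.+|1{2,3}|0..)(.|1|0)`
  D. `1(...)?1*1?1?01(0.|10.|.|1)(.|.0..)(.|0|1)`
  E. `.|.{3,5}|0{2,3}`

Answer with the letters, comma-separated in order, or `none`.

D

A → no match
B → no match
C → no match
D → match
E → no match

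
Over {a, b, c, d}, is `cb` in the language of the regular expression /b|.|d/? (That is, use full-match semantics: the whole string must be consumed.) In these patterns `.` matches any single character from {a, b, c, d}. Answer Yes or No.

No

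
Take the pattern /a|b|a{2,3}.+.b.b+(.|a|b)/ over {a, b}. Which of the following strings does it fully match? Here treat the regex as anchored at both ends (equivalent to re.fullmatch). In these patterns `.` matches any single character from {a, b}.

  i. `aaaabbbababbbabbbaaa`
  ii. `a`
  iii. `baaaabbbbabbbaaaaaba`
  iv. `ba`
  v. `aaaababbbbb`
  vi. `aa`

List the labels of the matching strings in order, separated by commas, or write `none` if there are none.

ii, v

i → no match
ii → match
iii → no match
iv → no match
v → match
vi → no match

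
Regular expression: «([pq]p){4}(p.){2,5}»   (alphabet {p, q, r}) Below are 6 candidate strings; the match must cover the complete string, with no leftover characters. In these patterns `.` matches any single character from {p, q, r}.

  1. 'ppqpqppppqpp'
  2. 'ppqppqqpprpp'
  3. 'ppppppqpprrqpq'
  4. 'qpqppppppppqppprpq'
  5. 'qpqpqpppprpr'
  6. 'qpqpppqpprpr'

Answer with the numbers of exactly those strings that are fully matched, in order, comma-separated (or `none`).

1, 4, 5, 6

1 → match
2 → no match
3 → no match
4 → match
5 → match
6 → match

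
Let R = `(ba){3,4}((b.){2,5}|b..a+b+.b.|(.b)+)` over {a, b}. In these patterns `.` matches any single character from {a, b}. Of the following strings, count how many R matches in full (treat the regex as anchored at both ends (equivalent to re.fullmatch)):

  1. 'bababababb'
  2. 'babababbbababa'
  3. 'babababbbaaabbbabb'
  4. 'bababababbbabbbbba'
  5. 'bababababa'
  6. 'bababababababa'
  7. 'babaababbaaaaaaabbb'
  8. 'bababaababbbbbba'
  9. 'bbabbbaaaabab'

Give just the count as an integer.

6

1 → match
2 → match
3 → match
4 → match
5 → match
6 → match
7 → no match
8 → no match
9 → no match — must start with 'ba'
Total matched: 6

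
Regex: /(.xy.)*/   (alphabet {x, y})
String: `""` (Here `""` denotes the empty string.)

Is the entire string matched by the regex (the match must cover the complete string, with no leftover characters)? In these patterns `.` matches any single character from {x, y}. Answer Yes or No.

Yes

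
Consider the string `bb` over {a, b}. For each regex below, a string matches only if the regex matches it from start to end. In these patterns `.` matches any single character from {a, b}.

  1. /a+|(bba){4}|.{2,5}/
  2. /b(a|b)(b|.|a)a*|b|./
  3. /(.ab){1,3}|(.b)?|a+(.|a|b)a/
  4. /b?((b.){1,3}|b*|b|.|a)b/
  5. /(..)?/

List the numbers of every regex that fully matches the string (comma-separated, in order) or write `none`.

1 → match
2 → no match
3 → match
4 → match
5 → match

1, 3, 4, 5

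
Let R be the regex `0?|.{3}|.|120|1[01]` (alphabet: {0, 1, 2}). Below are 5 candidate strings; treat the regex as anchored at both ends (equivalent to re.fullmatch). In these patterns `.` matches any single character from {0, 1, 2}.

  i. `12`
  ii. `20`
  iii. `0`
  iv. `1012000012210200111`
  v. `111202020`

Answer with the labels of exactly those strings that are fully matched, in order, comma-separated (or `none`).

i → no match
ii → no match
iii → match
iv → no match
v → no match

iii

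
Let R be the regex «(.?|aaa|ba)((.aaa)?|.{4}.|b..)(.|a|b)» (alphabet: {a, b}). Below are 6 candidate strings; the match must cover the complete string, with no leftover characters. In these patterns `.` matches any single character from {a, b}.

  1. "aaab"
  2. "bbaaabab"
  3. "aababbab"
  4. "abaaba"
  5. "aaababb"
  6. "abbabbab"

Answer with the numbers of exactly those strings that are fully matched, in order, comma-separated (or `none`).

1 → match
2 → no match
3 → no match
4 → match
5 → match
6 → no match

1, 4, 5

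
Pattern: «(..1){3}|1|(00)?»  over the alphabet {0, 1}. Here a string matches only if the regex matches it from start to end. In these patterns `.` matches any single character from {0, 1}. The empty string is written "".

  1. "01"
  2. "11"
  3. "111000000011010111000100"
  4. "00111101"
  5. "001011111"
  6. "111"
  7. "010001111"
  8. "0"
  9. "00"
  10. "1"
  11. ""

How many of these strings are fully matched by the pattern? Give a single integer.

1 → no match
2 → no match
3 → no match
4 → no match
5 → match
6 → no match
7 → no match
8 → no match
9 → match
10 → match
11 → match
Total matched: 4

4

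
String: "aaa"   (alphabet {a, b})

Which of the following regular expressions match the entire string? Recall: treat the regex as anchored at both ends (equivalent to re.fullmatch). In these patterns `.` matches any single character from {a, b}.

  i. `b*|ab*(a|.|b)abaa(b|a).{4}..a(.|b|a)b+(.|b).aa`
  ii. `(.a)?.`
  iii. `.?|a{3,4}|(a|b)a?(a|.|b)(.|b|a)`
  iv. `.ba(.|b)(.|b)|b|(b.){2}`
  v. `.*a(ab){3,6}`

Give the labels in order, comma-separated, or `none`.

i → no match
ii → match
iii → match
iv → no match
v → no match — must end with "ab"

ii, iii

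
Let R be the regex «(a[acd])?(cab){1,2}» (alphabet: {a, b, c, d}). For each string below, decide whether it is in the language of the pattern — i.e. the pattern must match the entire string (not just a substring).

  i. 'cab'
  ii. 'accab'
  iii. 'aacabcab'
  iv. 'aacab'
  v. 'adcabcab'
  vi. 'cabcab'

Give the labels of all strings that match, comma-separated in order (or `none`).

i. 'cab' → match
ii. 'accab' → match
iii. 'aacabcab' → match
iv. 'aacab' → match
v. 'adcabcab' → match
vi. 'cabcab' → match

i, ii, iii, iv, v, vi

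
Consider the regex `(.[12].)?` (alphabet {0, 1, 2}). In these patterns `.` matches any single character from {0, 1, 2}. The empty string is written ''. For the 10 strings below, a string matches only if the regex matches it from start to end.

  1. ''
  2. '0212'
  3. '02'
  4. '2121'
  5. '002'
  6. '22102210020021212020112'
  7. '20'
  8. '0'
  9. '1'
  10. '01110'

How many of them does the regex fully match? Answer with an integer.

1 → match
2 → no match
3 → no match
4 → no match
5 → no match
6 → no match
7 → no match
8 → no match
9 → no match
10 → no match
Total matched: 1

1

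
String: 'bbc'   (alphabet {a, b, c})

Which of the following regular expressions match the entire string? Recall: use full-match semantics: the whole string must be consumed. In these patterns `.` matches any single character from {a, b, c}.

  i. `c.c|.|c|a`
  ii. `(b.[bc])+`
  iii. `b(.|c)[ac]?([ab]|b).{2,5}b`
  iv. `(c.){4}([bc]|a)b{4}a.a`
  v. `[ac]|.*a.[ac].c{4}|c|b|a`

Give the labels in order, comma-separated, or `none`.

ii

i → no match
ii → match
iii → no match — must end with 'b'
iv → no match — must start with 'c'
v → no match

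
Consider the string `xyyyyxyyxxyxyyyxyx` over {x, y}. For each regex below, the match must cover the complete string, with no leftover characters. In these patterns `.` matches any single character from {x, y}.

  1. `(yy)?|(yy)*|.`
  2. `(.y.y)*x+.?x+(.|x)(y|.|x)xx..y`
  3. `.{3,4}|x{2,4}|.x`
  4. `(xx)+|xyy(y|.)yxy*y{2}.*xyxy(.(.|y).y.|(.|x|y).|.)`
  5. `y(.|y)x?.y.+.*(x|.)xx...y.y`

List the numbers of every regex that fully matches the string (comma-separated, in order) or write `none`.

1 → no match
2 → no match — must end with `y`
3 → no match
4 → match
5 → no match — must start with `y`

4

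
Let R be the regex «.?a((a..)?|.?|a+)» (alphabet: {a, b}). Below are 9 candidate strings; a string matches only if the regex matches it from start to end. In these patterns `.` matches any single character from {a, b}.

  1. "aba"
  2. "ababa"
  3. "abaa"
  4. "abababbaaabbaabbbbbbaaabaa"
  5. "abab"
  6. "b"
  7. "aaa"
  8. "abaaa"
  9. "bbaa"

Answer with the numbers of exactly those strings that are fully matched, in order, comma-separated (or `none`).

7

1 → no match
2 → no match
3 → no match
4 → no match
5 → no match
6 → no match
7 → match
8 → no match
9 → no match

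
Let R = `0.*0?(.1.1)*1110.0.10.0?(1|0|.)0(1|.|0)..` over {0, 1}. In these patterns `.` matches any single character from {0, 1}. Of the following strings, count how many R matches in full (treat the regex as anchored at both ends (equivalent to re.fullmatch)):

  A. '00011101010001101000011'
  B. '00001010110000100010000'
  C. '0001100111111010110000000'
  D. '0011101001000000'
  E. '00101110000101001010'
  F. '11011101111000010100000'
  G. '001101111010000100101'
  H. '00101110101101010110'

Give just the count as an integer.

A → no match
B → no match
C → match
D → no match
E → no match
F → no match — must start with '0'
G → no match
H → match
Total matched: 2

2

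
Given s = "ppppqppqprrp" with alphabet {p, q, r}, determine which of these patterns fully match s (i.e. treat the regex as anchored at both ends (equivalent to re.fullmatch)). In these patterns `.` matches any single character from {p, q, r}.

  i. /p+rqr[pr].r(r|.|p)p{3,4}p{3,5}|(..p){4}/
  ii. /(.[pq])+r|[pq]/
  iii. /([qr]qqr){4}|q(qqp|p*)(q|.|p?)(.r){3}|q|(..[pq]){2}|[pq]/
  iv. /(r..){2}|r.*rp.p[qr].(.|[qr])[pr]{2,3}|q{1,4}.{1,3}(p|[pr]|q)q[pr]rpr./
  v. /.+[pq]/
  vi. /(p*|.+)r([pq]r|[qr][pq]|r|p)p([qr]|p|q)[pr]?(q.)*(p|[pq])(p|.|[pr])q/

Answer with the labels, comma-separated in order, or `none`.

i, v

i → match
ii → no match
iii → no match
iv → no match
v → match
vi → no match — must end with "q"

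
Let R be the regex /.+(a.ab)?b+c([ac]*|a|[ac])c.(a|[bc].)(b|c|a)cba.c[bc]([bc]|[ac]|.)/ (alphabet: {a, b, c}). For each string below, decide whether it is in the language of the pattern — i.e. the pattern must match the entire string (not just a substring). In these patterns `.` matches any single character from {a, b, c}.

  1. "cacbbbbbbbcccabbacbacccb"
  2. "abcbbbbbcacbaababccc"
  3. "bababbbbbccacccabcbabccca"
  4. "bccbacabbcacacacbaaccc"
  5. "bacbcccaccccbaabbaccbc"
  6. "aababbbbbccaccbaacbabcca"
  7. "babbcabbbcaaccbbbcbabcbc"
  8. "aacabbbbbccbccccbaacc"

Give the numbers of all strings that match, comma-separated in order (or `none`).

1 → match
2 → no match
3 → no match
4 → no match
5 → no match
6 → match
7 → match
8 → no match

1, 6, 7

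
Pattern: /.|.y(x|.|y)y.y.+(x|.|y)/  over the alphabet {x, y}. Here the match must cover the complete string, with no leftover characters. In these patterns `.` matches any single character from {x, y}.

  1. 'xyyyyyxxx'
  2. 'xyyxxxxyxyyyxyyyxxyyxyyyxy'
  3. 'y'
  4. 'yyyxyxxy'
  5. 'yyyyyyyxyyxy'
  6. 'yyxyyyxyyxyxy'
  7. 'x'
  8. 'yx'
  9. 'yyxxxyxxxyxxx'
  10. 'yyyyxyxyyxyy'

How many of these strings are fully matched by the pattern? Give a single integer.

6

1 → match
2 → no match
3 → match
4 → no match
5 → match
6 → match
7 → match
8 → no match
9 → no match
10 → match
Total matched: 6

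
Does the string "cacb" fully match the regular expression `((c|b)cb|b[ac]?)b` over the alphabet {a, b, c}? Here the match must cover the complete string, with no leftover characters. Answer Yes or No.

No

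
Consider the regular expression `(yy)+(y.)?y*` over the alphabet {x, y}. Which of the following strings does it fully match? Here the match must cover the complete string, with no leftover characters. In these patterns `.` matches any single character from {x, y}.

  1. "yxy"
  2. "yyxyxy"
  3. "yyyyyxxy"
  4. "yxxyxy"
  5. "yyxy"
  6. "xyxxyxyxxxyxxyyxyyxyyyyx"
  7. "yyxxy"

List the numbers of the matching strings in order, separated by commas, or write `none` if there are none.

none

1. "yxy" → no match — must start with "yy"
2. "yyxyxy" → no match
3. "yyyyyxxy" → no match
4. "yxxyxy" → no match — must start with "yy"
5. "yyxy" → no match
6 → no match — must start with "yy"
7. "yyxxy" → no match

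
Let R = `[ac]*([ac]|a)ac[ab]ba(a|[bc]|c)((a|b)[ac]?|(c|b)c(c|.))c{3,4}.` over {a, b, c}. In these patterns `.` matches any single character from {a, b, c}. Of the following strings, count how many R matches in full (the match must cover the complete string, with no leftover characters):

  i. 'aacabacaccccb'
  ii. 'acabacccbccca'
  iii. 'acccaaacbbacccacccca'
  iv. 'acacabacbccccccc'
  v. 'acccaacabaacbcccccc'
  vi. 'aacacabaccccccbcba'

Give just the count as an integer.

i → match
ii → no match
iii → match
iv → match
v → no match
vi → no match
Total matched: 3

3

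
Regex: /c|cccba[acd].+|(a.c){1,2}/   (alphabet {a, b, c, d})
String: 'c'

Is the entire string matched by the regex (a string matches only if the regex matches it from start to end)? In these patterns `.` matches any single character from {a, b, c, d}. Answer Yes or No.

Yes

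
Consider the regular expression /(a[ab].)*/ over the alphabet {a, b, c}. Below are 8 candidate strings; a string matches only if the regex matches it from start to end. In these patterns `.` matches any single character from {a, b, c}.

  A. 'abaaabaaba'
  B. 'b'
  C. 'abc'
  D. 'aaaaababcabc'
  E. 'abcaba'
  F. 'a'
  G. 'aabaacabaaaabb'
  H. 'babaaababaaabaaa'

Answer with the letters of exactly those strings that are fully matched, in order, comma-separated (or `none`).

A. 'abaaabaaba' → no match
B. 'b' → no match
C. 'abc' → match
D. 'aaaaababcabc' → match
E. 'abcaba' → match
F. 'a' → no match
G → no match
H → no match

C, D, E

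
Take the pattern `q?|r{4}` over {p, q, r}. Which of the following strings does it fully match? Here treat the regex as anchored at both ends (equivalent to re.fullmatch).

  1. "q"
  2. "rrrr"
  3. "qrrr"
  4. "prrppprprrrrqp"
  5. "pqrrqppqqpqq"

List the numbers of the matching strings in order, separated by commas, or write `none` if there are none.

1, 2

1 → match
2 → match
3 → no match
4 → no match
5 → no match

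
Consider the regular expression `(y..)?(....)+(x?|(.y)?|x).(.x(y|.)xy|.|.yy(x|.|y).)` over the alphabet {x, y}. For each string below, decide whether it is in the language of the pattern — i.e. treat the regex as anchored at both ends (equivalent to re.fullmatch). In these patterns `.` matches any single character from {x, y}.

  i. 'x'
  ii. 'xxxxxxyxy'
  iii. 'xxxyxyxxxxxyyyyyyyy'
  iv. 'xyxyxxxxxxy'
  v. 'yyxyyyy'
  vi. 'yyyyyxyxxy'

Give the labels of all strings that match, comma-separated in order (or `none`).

iv, vi

i → no match
ii → no match
iii → no match
iv → match
v → no match
vi → match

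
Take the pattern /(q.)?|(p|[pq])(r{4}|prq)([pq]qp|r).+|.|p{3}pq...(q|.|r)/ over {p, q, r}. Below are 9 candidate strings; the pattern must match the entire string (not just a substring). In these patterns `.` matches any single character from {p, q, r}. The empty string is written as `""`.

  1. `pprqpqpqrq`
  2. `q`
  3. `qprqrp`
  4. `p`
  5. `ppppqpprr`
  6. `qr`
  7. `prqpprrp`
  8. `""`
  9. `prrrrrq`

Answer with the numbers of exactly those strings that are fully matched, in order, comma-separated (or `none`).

1 → match
2 → match
3 → match
4 → match
5 → match
6 → match
7 → no match
8 → match
9 → match

1, 2, 3, 4, 5, 6, 8, 9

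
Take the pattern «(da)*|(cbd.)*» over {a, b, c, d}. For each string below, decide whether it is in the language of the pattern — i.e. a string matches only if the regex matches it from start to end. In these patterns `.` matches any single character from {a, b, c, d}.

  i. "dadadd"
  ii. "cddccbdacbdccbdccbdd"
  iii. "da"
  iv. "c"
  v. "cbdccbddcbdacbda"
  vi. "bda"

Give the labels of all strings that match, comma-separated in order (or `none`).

i → no match
ii → no match
iii → match
iv → no match
v → match
vi → no match

iii, v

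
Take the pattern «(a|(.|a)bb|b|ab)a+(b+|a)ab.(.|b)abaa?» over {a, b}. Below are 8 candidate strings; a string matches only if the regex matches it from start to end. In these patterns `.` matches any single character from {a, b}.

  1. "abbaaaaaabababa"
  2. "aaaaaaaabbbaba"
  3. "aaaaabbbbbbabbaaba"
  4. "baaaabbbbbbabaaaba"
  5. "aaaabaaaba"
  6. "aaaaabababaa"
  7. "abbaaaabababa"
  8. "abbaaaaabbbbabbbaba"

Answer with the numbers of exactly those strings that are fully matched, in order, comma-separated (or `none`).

1 → match
2 → match
3 → match
4 → match
5 → match
6 → match
7 → match
8 → match

1, 2, 3, 4, 5, 6, 7, 8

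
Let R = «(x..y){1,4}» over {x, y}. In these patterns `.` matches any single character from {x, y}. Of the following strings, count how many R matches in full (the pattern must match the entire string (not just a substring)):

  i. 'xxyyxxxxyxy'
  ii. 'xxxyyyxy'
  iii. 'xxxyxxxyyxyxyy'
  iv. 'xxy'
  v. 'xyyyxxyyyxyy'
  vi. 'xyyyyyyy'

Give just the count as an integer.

i → no match
ii → no match
iii → no match
iv → no match
v → no match
vi → no match
Total matched: 0

0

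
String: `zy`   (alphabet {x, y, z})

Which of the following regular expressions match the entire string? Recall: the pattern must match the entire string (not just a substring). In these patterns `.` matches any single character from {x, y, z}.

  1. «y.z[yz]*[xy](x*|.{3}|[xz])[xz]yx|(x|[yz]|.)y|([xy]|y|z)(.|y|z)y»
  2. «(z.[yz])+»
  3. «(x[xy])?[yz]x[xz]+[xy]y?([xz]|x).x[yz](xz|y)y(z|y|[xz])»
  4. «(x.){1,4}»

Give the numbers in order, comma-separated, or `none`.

1

1 → match
2 → no match
3 → no match
4 → no match — must start with `x`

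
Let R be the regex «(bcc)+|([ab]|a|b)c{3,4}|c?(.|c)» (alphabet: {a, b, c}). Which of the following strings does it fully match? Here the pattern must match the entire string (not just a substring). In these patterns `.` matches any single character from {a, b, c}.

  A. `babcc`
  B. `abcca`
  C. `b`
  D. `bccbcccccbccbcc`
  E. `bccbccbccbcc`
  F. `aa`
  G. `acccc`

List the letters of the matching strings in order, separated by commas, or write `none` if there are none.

A → no match
B → no match
C → match
D → no match
E → match
F → no match
G → match

C, E, G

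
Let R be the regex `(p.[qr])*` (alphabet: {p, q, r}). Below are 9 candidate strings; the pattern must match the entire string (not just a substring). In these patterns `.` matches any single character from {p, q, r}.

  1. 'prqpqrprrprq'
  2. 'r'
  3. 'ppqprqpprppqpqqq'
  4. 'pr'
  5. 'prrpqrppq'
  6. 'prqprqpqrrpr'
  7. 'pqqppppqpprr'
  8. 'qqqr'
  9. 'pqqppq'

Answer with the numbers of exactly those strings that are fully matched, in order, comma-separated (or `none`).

1, 5, 9

1 → match
2 → no match
3 → no match
4 → no match
5 → match
6 → no match
7 → no match
8 → no match
9 → match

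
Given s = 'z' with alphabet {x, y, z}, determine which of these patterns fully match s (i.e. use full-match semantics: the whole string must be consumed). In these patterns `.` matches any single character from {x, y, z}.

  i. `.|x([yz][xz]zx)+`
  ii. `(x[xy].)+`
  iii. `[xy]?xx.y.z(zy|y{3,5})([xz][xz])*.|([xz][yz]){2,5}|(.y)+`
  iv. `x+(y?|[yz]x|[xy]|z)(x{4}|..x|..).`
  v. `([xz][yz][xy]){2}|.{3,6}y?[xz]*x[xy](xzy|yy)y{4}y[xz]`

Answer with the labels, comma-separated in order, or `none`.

i → match
ii → no match — must start with 'x'
iii → no match
iv → no match — must start with 'x'
v → no match

i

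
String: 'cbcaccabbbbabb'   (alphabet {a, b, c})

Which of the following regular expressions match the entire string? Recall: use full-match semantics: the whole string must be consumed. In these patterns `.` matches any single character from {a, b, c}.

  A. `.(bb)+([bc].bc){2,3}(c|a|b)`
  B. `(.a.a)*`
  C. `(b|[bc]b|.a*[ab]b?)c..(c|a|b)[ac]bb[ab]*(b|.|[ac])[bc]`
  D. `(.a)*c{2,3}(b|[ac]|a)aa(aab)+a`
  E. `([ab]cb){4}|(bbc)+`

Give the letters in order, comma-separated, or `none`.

C

A → no match
B → no match
C → match
D → no match — must end with 'aaba'
E → no match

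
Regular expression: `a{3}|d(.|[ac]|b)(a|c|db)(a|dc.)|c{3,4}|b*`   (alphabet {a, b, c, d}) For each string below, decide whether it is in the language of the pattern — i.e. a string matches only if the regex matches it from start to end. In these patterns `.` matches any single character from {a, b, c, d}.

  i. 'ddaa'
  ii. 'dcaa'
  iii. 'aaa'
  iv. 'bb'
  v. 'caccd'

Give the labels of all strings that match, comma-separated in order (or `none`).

i → match
ii → match
iii → match
iv → match
v → no match

i, ii, iii, iv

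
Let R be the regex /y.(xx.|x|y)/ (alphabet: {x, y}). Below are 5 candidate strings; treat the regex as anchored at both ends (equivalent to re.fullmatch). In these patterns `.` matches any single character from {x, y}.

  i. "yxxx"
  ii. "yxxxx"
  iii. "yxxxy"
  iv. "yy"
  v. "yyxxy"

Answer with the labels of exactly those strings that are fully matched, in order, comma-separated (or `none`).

i → no match
ii → match
iii → match
iv → no match
v → match

ii, iii, v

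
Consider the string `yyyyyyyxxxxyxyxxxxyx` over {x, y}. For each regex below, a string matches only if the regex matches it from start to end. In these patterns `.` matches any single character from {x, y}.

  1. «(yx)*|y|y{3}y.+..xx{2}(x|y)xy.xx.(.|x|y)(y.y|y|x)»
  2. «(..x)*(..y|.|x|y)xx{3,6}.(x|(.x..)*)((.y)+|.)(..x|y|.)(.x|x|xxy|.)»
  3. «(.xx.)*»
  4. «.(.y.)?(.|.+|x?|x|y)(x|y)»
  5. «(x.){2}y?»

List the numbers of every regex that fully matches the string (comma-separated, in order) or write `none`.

1, 4

1 → match
2 → no match
3 → no match
4 → match
5 → no match — must start with `x`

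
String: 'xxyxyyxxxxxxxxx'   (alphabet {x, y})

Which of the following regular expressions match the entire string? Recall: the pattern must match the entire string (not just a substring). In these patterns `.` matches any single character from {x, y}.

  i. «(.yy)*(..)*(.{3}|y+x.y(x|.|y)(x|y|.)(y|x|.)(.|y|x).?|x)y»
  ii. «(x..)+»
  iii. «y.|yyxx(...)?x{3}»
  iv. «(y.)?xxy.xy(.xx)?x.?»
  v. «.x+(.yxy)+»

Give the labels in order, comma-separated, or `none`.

i → no match — must end with 'y'
ii → match
iii → no match
iv → no match
v → no match — must end with 'yxy'

ii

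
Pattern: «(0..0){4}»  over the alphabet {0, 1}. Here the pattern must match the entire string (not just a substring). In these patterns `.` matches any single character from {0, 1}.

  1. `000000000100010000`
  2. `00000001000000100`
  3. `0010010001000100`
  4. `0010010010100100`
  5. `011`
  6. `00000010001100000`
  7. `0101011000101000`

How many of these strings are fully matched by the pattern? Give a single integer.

1

1 → no match
2 → no match
3 → match
4 → no match
5. `011` → no match — must end with `0`
6 → no match
7 → no match
Total matched: 1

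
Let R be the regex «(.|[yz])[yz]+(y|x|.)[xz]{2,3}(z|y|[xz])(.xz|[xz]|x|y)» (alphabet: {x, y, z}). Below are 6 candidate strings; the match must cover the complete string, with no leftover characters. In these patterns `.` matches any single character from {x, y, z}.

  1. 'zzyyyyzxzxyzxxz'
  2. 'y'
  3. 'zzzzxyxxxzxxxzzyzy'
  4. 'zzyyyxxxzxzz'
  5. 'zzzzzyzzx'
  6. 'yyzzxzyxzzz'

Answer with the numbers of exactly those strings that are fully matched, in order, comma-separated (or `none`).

1 → no match
2 → no match
3 → no match
4 → no match
5 → no match
6 → no match

none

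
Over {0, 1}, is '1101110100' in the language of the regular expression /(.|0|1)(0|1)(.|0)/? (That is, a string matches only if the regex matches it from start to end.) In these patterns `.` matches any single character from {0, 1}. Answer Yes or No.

No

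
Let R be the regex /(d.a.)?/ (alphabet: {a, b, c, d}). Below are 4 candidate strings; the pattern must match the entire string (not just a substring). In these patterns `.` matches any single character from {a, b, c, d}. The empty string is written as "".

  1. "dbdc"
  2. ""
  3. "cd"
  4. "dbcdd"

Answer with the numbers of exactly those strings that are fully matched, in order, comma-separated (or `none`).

1 → no match
2 → match
3 → no match
4 → no match

2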